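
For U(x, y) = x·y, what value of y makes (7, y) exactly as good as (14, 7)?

U(14, 7) = 98.
Set U(7, y) = 98 and solve.
With x = 7: y = 98/7 = 14.
Check: U(7, 14) = 98.

y = 14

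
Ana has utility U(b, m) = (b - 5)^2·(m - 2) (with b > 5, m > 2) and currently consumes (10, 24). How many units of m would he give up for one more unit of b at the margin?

MU_b = 2·(b−5)·(m−2), MU_m = (b−5)^2.
MRS = (2/1)·(m−2)/(b−5).
At (10, 24): MRS = 8.8.
So at (10, 24) the consumer would give up 8.8 units of m for one more unit of b.

MRS = 8.8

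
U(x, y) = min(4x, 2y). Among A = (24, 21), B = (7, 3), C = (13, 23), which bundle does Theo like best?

Evaluate utility at each bundle:
U(A) = 42.
U(B) = 6.
U(C) = 46.
Highest utility is C, so C ≻ A ≻ B.

Bundle C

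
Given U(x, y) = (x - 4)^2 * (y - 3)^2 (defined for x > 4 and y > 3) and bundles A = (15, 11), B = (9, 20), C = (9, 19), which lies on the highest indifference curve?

Evaluate utility at each bundle:
U(A) = 7744.
U(B) = 7225.
U(C) = 6400.
Highest utility is A, so A ≻ B ≻ C.

Bundle A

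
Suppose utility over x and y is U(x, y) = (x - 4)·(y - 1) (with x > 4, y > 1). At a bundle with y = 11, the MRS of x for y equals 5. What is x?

x = 6

MU_x = (y−1), MU_y = (x−4).
MRS = (y−1)/(x−4).
Substitute y = 11: MRS = 10/(x − 4). Setting this equal to 5 gives x − 4 = 10/5 = 2, so x = 6.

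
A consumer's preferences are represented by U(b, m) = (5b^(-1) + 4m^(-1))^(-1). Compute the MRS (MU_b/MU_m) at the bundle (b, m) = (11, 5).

MRS = 125/484

For CES with ρ = -1, MRS = (5/4)·(m/b)^2.
At (11, 5): MRS = 125/484.
So at (11, 5) the consumer would give up 125/484 units of m for one more unit of b.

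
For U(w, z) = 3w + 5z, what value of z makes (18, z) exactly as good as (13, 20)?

z = 17

U(13, 20) = 139.
Set U(18, z) = 139 and solve.
3·18 + 5z = 139 ⇒ 5z = 85 ⇒ z = 17.
Check: U(18, 17) = 139.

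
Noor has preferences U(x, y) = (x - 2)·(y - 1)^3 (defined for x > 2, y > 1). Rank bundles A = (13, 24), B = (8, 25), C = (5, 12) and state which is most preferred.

Bundle A

Evaluate utility at each bundle:
U(A) = 133837.
U(B) = 82944.
U(C) = 3993.
Highest utility is A, so A ≻ B ≻ C.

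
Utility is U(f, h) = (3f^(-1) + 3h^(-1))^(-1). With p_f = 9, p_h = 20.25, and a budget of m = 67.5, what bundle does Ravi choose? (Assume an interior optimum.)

f* = 3, h* = 2

For CES with ρ = -1, MRS = (h/f)^2.
Tangency: set MRS = p_f/p_h = 9/20.25 = 4/9.
So (h/f)^2 = 4/9; taking the square root, h/f = 2/3, i.e. h = (2/3)·f.
Substitute into the budget 9·f + 20.25·h = 67.5: 22.5·f = 67.5, so f* = 3 and h* = (2/3)·3 = 2.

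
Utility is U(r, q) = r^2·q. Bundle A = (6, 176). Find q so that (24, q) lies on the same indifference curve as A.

q = 11

U(6, 176) = 6336.
Set U(24, q) = 6336 and solve.
With r = 24: 24^2 = 576, so q = 6336/576 = 11.
Check: U(24, 11) = 6336.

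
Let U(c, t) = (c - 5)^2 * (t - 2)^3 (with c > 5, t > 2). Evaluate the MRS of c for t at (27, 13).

MU_c = 2·(c−5)·(t−2)^3, MU_t = 3·(c−5)^2·(t−2)^2.
MRS = (2/3)·(t−2)/(c−5).
At (27, 13): MRS = 1/3.
So at (27, 13) the consumer would give up 1/3 units of t for one more unit of c.

MRS = 1/3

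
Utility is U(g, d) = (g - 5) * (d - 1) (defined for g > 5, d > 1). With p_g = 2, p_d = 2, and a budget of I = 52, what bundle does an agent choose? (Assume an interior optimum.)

g* = 15, d* = 11

MU_g = (d−1), MU_d = (g−5).
MRS = (d−1)/(g−5).
Tangency: set MRS = p_g/p_d = 2/2 = 1.
So (d − 1)/(g − 5) = 1, i.e. (d − 1) = (g − 5).
Rewrite the budget in excess-of-subsistence terms: 2·(g − 5) + 2·(d − 1) = 52 − 2·5 − 2·1 = 40.
Substituting, 4·(g − 5) = 40, so g − 5 = 10 and g* = 15.
Then d − 1 = 10, so d* = 11.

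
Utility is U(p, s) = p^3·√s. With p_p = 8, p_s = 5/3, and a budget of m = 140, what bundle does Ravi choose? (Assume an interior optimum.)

MU_p = 3·p^2·√s and MU_s = 0.5·p^3·s^(-0.5).
MRS = MU_p/MU_s = (6)·s/p.
Tangency: set MRS = p_p/p_s = 8/(5/3) = 4.8.
So (6)·s/p = 4.8, i.e. s = 0.8·p.
Substitute into the budget 8·p + (5/3)·s = 140: (28/3)·p = 140, so p* = 15.
Then s* = 0.8·15 = 12.

p* = 15, s* = 12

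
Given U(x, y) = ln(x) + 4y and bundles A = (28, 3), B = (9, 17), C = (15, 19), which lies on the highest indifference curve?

Evaluate utility at each bundle:
U(A) = 15.332.
U(B) = 70.197.
U(C) = 78.708.
Highest utility is C, so C ≻ B ≻ A.

Bundle C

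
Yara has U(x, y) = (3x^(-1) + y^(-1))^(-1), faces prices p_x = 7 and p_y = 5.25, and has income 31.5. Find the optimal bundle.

x* = 3, y* = 2

For CES with ρ = -1, MRS = (3/1)·(y/x)^2.
Tangency: set MRS = p_x/p_y = 7/5.25 = 4/3.
So (y/x)^2 = 4/9; taking the square root, y/x = 2/3, i.e. y = (2/3)·x.
Substitute into the budget 7·x + 5.25·y = 31.5: 10.5·x = 31.5, so x* = 3 and y* = (2/3)·3 = 2.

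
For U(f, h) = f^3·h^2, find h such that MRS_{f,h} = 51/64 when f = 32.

h = 17

MU_f = 3·f^2·h^2 and MU_h = 2·f^3·h.
MRS = MU_f/MU_h = (3/2)·h/f.
Substitute f = 32: MRS = h/(64/3). Setting h/(64/3) = 51/64 gives h = (51/64)·(64/3) = 17.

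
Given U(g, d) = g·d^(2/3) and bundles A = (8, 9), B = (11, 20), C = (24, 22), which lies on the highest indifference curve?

Bundle C

Evaluate utility at each bundle:
U(A) = 34.614.
U(B) = 81.049.
U(C) = 188.434.
Highest utility is C, so C ≻ B ≻ A.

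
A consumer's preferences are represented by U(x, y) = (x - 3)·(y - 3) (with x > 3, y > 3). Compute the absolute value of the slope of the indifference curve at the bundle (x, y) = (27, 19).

MU_x = (y−3), MU_y = (x−3).
MRS = (y−3)/(x−3).
At (27, 19): MRS = 2/3.
That is, one extra unit of x is worth 2/3 units of y at the margin.

MRS = 2/3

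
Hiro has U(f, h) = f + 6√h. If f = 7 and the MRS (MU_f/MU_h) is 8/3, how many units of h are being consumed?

MU_f = 1, MU_h = 6/(2√h).
MRS = 1 ÷ (6/(2√h)).
MRS depends only on h: (1/3)·√h = 8/3 ⇒ √h = (8/3)/(1/3) = 8 ⇒ h = 64.

h = 64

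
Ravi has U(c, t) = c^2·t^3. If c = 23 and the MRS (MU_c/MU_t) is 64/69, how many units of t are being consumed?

t = 32

MU_c = 2·c·t^3 and MU_t = 3·c^2·t^2.
MRS = MU_c/MU_t = (2/3)·t/c.
Substitute c = 23: MRS = t/34.5. Setting t/34.5 = 64/69 gives t = (64/69)·34.5 = 32.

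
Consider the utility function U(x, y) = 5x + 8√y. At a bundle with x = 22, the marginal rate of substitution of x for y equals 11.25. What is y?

MU_x = 5, MU_y = 8/(2√y).
MRS = 5 ÷ (8/(2√y)).
MRS depends only on y: 1.25·√y = 11.25 ⇒ √y = 11.25/1.25 = 9 ⇒ y = 81.

y = 81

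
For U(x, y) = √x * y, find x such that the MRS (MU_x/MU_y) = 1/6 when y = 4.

MU_x = 0.5·x^(-0.5)·y and MU_y = √x.
MRS = MU_x/MU_y = (0.5)·y/x.
Substitute y = 4: MRS = 2/x. Setting 2/x = 1/6 gives x = 2/(1/6) = 12.

x = 12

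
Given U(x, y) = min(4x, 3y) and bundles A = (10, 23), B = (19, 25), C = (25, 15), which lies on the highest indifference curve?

Evaluate utility at each bundle:
U(A) = 40.
U(B) = 75.
U(C) = 45.
Highest utility is B, so B ≻ C ≻ A.

Bundle B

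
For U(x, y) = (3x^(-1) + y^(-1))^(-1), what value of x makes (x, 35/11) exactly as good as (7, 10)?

U depends on (x, y) only through S = 3x^(-1) + y^(-1), so equal utility means equal S. At (7, 10): S = 37/70.
With y = 35/11: (35/11)^(-1) = 11/35, so 3x^(-1) = 37/70 − 11/35 = 3/14, i.e. x^(-1) = 1/14.
Hence x = 1/(1/14) = 14.
Check: U(14, 35/11) = 1.8919.

x = 14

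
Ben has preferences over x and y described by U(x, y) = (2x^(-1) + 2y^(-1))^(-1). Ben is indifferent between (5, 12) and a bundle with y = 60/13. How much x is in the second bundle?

x = 15

U depends on (x, y) only through S = 2x^(-1) + 2y^(-1), so equal utility means equal S. At (5, 12): S = 17/30.
With y = 60/13: 2·(60/13)^(-1) = 13/30, so 2x^(-1) = 17/30 − 13/30 = 2/15, i.e. x^(-1) = 1/15.
Hence x = 1/(1/15) = 15.
Check: U(15, 60/13) = 1.7647.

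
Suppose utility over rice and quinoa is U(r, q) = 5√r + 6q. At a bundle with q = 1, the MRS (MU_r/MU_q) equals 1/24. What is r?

r = 100

MU_r = 5/(2√r), MU_q = 6.
MRS = 5/(2√r) ÷ 6.
MRS depends only on r: (5/12)/√r = 1/24 ⇒ √r = (5/12)/(1/24) = 10 ⇒ r = 100.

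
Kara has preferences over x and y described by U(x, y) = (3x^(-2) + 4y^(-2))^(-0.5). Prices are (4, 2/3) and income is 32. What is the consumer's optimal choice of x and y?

For CES with ρ = -2, MRS = (3/4)·(y/x)^3.
Tangency: set MRS = p_x/p_y = 4/(2/3) = 6.
So (y/x)^3 = 8; taking the cube root, y/x = 2, i.e. y = 2·x.
Substitute into the budget 4·x + (2/3)·y = 32: (16/3)·x = 32, so x* = 6 and y* = 2·6 = 12.

x* = 6, y* = 12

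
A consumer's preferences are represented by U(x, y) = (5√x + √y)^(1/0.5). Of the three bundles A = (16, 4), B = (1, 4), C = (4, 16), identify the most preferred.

Bundle A

Evaluate utility at each bundle:
U(A) = 484.000.
U(B) = 49.000.
U(C) = 196.000.
Highest utility is A, so A ≻ C ≻ B.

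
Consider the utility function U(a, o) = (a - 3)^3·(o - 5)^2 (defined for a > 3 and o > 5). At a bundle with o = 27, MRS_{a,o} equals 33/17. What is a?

MU_a = 3·(a−3)^2·(o−5)^2, MU_o = 2·(a−3)^3·(o−5).
MRS = (3/2)·(o−5)/(a−3).
Substitute o = 27: MRS = 33/(a − 3). Setting this equal to 33/17 gives a − 3 = 33/(33/17) = 17, so a = 20.

a = 20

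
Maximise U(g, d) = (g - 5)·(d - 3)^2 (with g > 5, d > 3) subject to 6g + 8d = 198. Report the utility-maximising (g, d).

g* = 13, d* = 15

MU_g = (d−3)^2, MU_d = 2·(g−5)·(d−3).
MRS = (1/2)·(d−3)/(g−5).
Tangency: set MRS = p_g/p_d = 6/8 = 0.75.
So (1/2)·(d − 3)/(g − 5) = 0.75, i.e. (d − 3) = 1.5·(g − 5).
Rewrite the budget in excess-of-subsistence terms: 6·(g − 5) + 8·(d − 3) = 198 − 6·5 − 8·3 = 144.
Substituting, 18·(g − 5) = 144, so g − 5 = 8 and g* = 13.
Then d − 3 = 1.5·8 = 12, so d* = 15.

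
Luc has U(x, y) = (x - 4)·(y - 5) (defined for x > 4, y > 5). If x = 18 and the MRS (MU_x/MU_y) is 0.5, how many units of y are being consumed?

y = 12

MU_x = (y−5), MU_y = (x−4).
MRS = (y−5)/(x−4).
Substitute x = 18: MRS = (y − 5)/14. Setting this equal to 0.5 gives y − 5 = 0.5·14 = 7, so y = 12.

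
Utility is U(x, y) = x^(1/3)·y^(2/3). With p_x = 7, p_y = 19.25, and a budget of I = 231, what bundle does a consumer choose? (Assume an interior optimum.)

x* = 11, y* = 8

MU_x = 1/3·x^(-2/3)·y^(2/3) and MU_y = 2/3·x^(1/3)·y^(-1/3).
MRS = MU_x/MU_y = (0.5)·y/x.
Tangency: set MRS = p_x/p_y = 7/19.25 = 4/11.
So (0.5)·y/x = 4/11, i.e. y = (8/11)·x.
Substitute into the budget 7·x + 19.25·y = 231: 21·x = 231, so x* = 11.
Then y* = (8/11)·11 = 8.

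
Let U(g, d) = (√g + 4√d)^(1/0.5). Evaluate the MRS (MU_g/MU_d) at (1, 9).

MRS = 0.75

For CES with ρ = 0.5, MRS = (1/4)·√(d/g).
At (1, 9): MRS = 0.75.
That is, one extra unit of g is worth 0.75 units of d at the margin.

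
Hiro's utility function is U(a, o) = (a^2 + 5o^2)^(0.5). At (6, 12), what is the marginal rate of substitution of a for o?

For CES with ρ = 2, MRS = (1/5)·(o/a)^(-1).
At (6, 12): MRS = 0.1.
The indifference curve has slope −0.1 at this bundle.

MRS = 0.1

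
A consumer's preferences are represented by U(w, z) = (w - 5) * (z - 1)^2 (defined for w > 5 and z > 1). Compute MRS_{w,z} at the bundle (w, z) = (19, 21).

MRS = 5/7

MU_w = (z−1)^2, MU_z = 2·(w−5)·(z−1).
MRS = (1/2)·(z−1)/(w−5).
At (19, 21): MRS = 5/7.
So at (19, 21) the consumer would give up 5/7 units of z for one more unit of w.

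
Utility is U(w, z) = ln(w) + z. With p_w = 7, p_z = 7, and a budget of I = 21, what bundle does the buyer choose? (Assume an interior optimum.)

MU_w = 1/w, MU_z = 1.
MRS = 1/w ÷ 1.
Tangency: set MRS = p_w/p_z = 7/7 = 1.
MRS depends only on w: 1/w = 1 ⇒ w* = 1/1 = 1.
From the budget, 7·z = 21 − 7·1 = 14, so z* = 2.

w* = 1, z* = 2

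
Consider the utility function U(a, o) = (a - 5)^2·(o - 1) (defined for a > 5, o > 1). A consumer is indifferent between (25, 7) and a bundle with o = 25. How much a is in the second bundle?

a = 15

U(25, 7) = 2400.
Set U(a, 25) = 2400 and solve.
With o = 25: (25 − 1) = 24, so (a − 5)^2 = 2400/24 = 100.
Taking the square root (with a > 5): a − 5 = 10, so a = 15.
Check: U(15, 25) = 2400.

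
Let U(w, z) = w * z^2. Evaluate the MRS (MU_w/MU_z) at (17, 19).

MU_w = z^2 and MU_z = 2·w·z.
MRS = MU_w/MU_z = (1/2)·z/w.
At (17, 19): MRS = 19/34.
The indifference curve has slope −19/34 at this bundle.

MRS = 19/34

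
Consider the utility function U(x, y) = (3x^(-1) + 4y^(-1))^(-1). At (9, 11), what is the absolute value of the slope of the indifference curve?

MRS = 121/108

For CES with ρ = -1, MRS = (3/4)·(y/x)^2.
At (9, 11): MRS = 121/108.
So at (9, 11) the consumer would give up 121/108 units of y for one more unit of x.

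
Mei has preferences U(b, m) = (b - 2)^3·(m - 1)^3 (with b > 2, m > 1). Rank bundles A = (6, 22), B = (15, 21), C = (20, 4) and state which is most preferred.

Bundle B

Evaluate utility at each bundle:
U(A) = 592704.
U(B) = 17576000.
U(C) = 157464.
Highest utility is B, so B ≻ A ≻ C.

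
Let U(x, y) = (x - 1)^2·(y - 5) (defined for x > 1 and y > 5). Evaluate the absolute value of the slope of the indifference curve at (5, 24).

MRS = 9.5

MU_x = 2·(x−1)·(y−5), MU_y = (x−1)^2.
MRS = (2/1)·(y−5)/(x−1).
At (5, 24): MRS = 9.5.
The indifference curve has slope −9.5 at this bundle.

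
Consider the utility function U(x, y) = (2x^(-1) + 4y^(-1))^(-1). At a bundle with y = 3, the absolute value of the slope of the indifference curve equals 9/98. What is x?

x = 7

For CES with ρ = -1, MRS = (2/4)·(y/x)^2.
Setting (2/4)·(3/x)^2 = 9/98 gives (3/x)^2 = 9/49, so 3/x = 3/7 and x = 7.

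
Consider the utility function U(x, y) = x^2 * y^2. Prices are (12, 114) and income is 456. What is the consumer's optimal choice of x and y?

MU_x = 2·x·y^2 and MU_y = 2·x^2·y.
MRS = MU_x/MU_y = y/x.
Tangency: set MRS = p_x/p_y = 12/114 = 2/19.
So y/x = 2/19, i.e. y = (2/19)·x.
Substitute into the budget 12·x + 114·y = 456: 24·x = 456, so x* = 19.
Then y* = (2/19)·19 = 2.

x* = 19, y* = 2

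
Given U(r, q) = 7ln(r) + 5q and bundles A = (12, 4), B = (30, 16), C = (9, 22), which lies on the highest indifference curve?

Bundle C

Evaluate utility at each bundle:
U(A) = 37.394.
U(B) = 103.808.
U(C) = 125.381.
Highest utility is C, so C ≻ B ≻ A.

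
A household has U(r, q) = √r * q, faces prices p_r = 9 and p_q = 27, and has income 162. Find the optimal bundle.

MU_r = 0.5·r^(-0.5)·q and MU_q = √r.
MRS = MU_r/MU_q = (0.5)·q/r.
Tangency: set MRS = p_r/p_q = 9/27 = 1/3.
So (0.5)·q/r = 1/3, i.e. q = (2/3)·r.
Substitute into the budget 9·r + 27·q = 162: 27·r = 162, so r* = 6.
Then q* = (2/3)·6 = 4.

r* = 6, q* = 4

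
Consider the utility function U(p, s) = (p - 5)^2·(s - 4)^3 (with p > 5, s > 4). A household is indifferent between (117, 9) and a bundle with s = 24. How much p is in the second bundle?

U(117, 9) = 1568000.
Set U(p, 24) = 1568000 and solve.
With s = 24: (24 − 4)^3 = 8000, so (p − 5)^2 = 1568000/8000 = 196.
Taking the square root (with p > 5): p − 5 = 14, so p = 19.
Check: U(19, 24) = 1568000.

p = 19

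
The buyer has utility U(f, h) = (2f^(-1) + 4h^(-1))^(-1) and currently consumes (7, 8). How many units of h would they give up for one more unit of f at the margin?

For CES with ρ = -1, MRS = (2/4)·(h/f)^2.
At (7, 8): MRS = 32/49.
So at (7, 8) the consumer would give up 32/49 units of h for one more unit of f.

MRS = 32/49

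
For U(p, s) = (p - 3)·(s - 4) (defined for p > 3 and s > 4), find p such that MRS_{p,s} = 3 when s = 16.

MU_p = (s−4), MU_s = (p−3).
MRS = (s−4)/(p−3).
Substitute s = 16: MRS = 12/(p − 3). Setting this equal to 3 gives p − 3 = 12/3 = 4, so p = 7.

p = 7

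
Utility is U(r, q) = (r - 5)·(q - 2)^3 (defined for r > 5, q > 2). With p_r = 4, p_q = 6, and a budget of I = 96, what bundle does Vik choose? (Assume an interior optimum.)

MU_r = (q−2)^3, MU_q = 3·(r−5)·(q−2)^2.
MRS = (1/3)·(q−2)/(r−5).
Tangency: set MRS = p_r/p_q = 4/6 = 2/3.
So (1/3)·(q − 2)/(r − 5) = 2/3, i.e. (q − 2) = 2·(r − 5).
Rewrite the budget in excess-of-subsistence terms: 4·(r − 5) + 6·(q − 2) = 96 − 4·5 − 6·2 = 64.
Substituting, 16·(r − 5) = 64, so r − 5 = 4 and r* = 9.
Then q − 2 = 2·4 = 8, so q* = 10.

r* = 9, q* = 10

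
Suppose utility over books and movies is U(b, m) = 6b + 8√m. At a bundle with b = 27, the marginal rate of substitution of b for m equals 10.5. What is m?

MU_b = 6, MU_m = 8/(2√m).
MRS = 6 ÷ (8/(2√m)).
MRS depends only on m: 1.5·√m = 10.5 ⇒ √m = 10.5/1.5 = 7 ⇒ m = 49.

m = 49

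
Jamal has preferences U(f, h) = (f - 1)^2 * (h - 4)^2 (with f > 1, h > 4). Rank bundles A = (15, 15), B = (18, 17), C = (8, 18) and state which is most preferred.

Evaluate utility at each bundle:
U(A) = 23716.
U(B) = 48841.
U(C) = 9604.
Highest utility is B, so B ≻ A ≻ C.

Bundle B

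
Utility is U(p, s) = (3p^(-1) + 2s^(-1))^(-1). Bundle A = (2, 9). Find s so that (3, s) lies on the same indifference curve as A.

U depends on (p, s) only through S = 3p^(-1) + 2s^(-1), so equal utility means equal S. At (2, 9): S = 31/18.
With p = 3: 3·3^(-1) = 1, so 2s^(-1) = 31/18 − 1 = 13/18, i.e. s^(-1) = 13/36.
Hence s = 1/(13/36) = 36/13.
Check: U(3, 36/13) = 0.5806.

s = 36/13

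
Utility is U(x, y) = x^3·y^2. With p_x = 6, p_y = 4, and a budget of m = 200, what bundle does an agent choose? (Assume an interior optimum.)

x* = 20, y* = 20

MU_x = 3·x^2·y^2 and MU_y = 2·x^3·y.
MRS = MU_x/MU_y = (3/2)·y/x.
Tangency: set MRS = p_x/p_y = 6/4 = 1.5.
So (3/2)·y/x = 1.5, i.e. y = x.
Substitute into the budget 6·x + 4·y = 200: 10·x = 200, so x* = 20.
Then y* = 20.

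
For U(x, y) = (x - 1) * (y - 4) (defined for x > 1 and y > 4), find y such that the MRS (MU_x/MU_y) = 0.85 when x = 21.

MU_x = (y−4), MU_y = (x−1).
MRS = (y−4)/(x−1).
Substitute x = 21: MRS = (y − 4)/20. Setting this equal to 0.85 gives y − 4 = 0.85·20 = 17, so y = 21.

y = 21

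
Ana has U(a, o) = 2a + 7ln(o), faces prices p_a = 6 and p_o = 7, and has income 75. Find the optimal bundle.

MU_a = 2, MU_o = 7/o.
MRS = 2 ÷ (7/o).
Tangency: set MRS = p_a/p_o = 6/7.
MRS depends only on o: (2/7)·o = 6/7 ⇒ o* = (6/7)/(2/7) = 3.
From the budget, 6·a = 75 − 7·3 = 54, so a* = 9.

a* = 9, o* = 3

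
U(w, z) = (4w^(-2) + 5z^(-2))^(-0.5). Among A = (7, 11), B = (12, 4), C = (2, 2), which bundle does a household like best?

Bundle A

Evaluate utility at each bundle:
U(A) = 2.852.
U(B) = 1.714.
U(C) = 0.667.
Highest utility is A, so A ≻ B ≻ C.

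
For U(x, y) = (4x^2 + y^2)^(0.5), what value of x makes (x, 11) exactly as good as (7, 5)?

x = 5

U depends on (x, y) only through S = 4x^2 + y^2, so equal utility means equal S. At (7, 5): S = 221.
With y = 11: 11^2 = 121, so 4x^2 = 221 − 121 = 100, i.e. x^2 = 25.
Hence x = √25 = 5.
Check: U(5, 11) = 14.8661.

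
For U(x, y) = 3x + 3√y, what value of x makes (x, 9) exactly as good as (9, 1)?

x = 7

U(9, 1) = 30.
Set U(x, 9) = 30 and solve.
With y = 9: √9 = 3, so 3x = 30 − 3·3 = 21 and x = 7.
Check: U(7, 9) = 30.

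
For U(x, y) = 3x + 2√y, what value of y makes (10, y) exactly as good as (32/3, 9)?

U(32/3, 9) = 38.
Set U(10, y) = 38 and solve.
With x = 10: 2√y = 38 − 3·10 = 8, so √y = 4 and y = 16.
Check: U(10, 16) = 38.

y = 16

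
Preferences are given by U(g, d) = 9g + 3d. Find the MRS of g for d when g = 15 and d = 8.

MRS = 3

MU_g = 9, MU_d = 3, so MRS = 9/3 = 3 at every bundle.
At (15, 8): MRS = 3.
The indifference curve has slope −3 at this bundle.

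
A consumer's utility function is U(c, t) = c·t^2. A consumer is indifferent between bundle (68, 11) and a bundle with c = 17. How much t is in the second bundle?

t = 22

U(68, 11) = 8228.
Set U(17, t) = 8228 and solve.
With c = 17: t^2 = 8228/17 = 484; taking the square root, t = 22.
Check: U(17, 22) = 8228.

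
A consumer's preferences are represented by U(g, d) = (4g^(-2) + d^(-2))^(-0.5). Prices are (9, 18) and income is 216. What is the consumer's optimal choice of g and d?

g* = 12, d* = 6

For CES with ρ = -2, MRS = (4/1)·(d/g)^3.
Tangency: set MRS = p_g/p_d = 9/18 = 0.5.
So (d/g)^3 = 0.125; taking the cube root, d/g = 0.5, i.e. d = 0.5·g.
Substitute into the budget 9·g + 18·d = 216: 18·g = 216, so g* = 12 and d* = 0.5·12 = 6.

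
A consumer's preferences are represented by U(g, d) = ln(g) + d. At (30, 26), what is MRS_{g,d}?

MRS = 1/30

MU_g = 1/g, MU_d = 1.
MRS = 1/g ÷ 1.
At (30, 26): MRS = 1/30.
So at (30, 26) the consumer would give up 1/30 units of d for one more unit of g.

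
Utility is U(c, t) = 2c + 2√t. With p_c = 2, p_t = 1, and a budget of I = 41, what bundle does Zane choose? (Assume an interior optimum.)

c* = 20, t* = 1

MU_c = 2, MU_t = 2/(2√t).
MRS = 2 ÷ (2/(2√t)).
Tangency: set MRS = p_c/p_t = 2/1 = 2.
MRS depends only on t: 2·√t = 2 ⇒ √t = 2/2 = 1 ⇒ t* = 1.
From the budget, 2·c = 41 − 1·1 = 40, so c* = 20.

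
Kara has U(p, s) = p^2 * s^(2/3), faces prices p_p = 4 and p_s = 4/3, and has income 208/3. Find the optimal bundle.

MU_p = 2·p·s^(2/3) and MU_s = 2/3·p^2·s^(-1/3).
MRS = MU_p/MU_s = (3)·s/p.
Tangency: set MRS = p_p/p_s = 4/(4/3) = 3.
So (3)·s/p = 3, i.e. s = p.
Substitute into the budget 4·p + (4/3)·s = 208/3: (16/3)·p = 208/3, so p* = 13.
Then s* = 13.

p* = 13, s* = 13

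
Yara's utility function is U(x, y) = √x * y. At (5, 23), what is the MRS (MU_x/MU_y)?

MRS = 2.3

MU_x = 0.5·x^(-0.5)·y and MU_y = √x.
MRS = MU_x/MU_y = (0.5)·y/x.
At (5, 23): MRS = 2.3.
So at (5, 23) the consumer would give up 2.3 units of y for one more unit of x.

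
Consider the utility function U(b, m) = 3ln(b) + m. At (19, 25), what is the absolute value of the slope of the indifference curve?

MRS = 3/19

MU_b = 3/b, MU_m = 1.
MRS = 3/b ÷ 1.
At (19, 25): MRS = 3/19.
The indifference curve has slope −3/19 at this bundle.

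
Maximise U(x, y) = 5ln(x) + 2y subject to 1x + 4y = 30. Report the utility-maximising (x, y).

x* = 10, y* = 5

MU_x = 5/x, MU_y = 2.
MRS = 5/x ÷ 2.
Tangency: set MRS = p_x/p_y = 1/4 = 0.25.
MRS depends only on x: 2.5/x = 0.25 ⇒ x* = 2.5/0.25 = 10.
From the budget, 4·y = 30 − 1·10 = 20, so y* = 5.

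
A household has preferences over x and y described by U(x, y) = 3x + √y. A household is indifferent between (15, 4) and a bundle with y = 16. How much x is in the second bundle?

U(15, 4) = 47.
Set U(x, 16) = 47 and solve.
With y = 16: √16 = 4, so 3x = 47 − 4 = 43 and x = 43/3.
Check: U(43/3, 16) = 47.

x = 43/3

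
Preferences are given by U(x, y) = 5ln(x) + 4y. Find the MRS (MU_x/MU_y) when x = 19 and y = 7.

MU_x = 5/x, MU_y = 4.
MRS = 5/x ÷ 4.
At (19, 7): MRS = 5/76.
That is, one extra unit of x is worth 5/76 units of y at the margin.

MRS = 5/76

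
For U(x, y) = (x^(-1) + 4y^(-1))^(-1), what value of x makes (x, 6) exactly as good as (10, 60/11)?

x = 6

U depends on (x, y) only through S = x^(-1) + 4y^(-1), so equal utility means equal S. At (10, 60/11): S = 5/6.
With y = 6: 4·6^(-1) = 2/3, so x^(-1) = 5/6 − 2/3 = 1/6.
Hence x = 1/(1/6) = 6.
Check: U(6, 6) = 1.2.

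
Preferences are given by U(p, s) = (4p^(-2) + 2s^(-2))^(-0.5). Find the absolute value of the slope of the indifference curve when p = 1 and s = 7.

For CES with ρ = -2, MRS = (4/2)·(s/p)^3.
At (1, 7): MRS = 686.
The indifference curve has slope −686 at this bundle.

MRS = 686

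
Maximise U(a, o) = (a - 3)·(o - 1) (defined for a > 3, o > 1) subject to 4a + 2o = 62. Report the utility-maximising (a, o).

MU_a = (o−1), MU_o = (a−3).
MRS = (o−1)/(a−3).
Tangency: set MRS = p_a/p_o = 4/2 = 2.
So (o − 1)/(a − 3) = 2, i.e. (o − 1) = 2·(a − 3).
Rewrite the budget in excess-of-subsistence terms: 4·(a − 3) + 2·(o − 1) = 62 − 4·3 − 2·1 = 48.
Substituting, 8·(a − 3) = 48, so a − 3 = 6 and a* = 9.
Then o − 1 = 2·6 = 12, so o* = 13.

a* = 9, o* = 13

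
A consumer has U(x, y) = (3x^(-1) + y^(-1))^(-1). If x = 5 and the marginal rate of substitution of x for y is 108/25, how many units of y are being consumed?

For CES with ρ = -1, MRS = (3/1)·(y/x)^2.
Setting (3/1)·(y/5)^2 = 108/25 gives (y/5)^2 = 36/25, so y/5 = 1.2 and y = 6.

y = 6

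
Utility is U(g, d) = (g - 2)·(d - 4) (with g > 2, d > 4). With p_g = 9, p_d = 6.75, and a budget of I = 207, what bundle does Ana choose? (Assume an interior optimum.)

MU_g = (d−4), MU_d = (g−2).
MRS = (d−4)/(g−2).
Tangency: set MRS = p_g/p_d = 9/6.75 = 4/3.
So (d − 4)/(g − 2) = 4/3, i.e. (d − 4) = (4/3)·(g − 2).
Rewrite the budget in excess-of-subsistence terms: 9·(g − 2) + 6.75·(d − 4) = 207 − 9·2 − 6.75·4 = 162.
Substituting, 18·(g − 2) = 162, so g − 2 = 9 and g* = 11.
Then d − 4 = (4/3)·9 = 12, so d* = 16.

g* = 11, d* = 16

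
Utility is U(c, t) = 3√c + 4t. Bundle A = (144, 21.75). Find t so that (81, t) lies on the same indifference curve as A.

t = 24

U(144, 21.75) = 123.
Set U(81, t) = 123 and solve.
With c = 81: √81 = 9, so 4t = 123 − 3·9 = 96 and t = 24.
Check: U(81, 24) = 123.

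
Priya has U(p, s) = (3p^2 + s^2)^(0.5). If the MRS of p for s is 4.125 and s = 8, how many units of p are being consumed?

For CES with ρ = 2, MRS = (3/1)·(s/p)^(-1).
Setting (3/1)·(8/p)^(-1) = 4.125 gives (8/p)^(-1) = 1.375, so 8/p = 8/11 and p = 11.

p = 11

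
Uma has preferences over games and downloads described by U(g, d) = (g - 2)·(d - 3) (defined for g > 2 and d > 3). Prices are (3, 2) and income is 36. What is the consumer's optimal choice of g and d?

MU_g = (d−3), MU_d = (g−2).
MRS = (d−3)/(g−2).
Tangency: set MRS = p_g/p_d = 3/2 = 1.5.
So (d − 3)/(g − 2) = 1.5, i.e. (d − 3) = 1.5·(g − 2).
Rewrite the budget in excess-of-subsistence terms: 3·(g − 2) + 2·(d − 3) = 36 − 3·2 − 2·3 = 24.
Substituting, 6·(g − 2) = 24, so g − 2 = 4 and g* = 6.
Then d − 3 = 1.5·4 = 6, so d* = 9.

g* = 6, d* = 9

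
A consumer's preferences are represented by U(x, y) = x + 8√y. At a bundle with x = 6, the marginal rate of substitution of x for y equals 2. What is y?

MU_x = 1, MU_y = 8/(2√y).
MRS = 1 ÷ (8/(2√y)).
MRS depends only on y: 0.25·√y = 2 ⇒ √y = 2/0.25 = 8 ⇒ y = 64.

y = 64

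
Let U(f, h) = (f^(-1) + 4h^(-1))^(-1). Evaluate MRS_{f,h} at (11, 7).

MRS = 49/484

For CES with ρ = -1, MRS = (1/4)·(h/f)^2.
At (11, 7): MRS = 49/484.
The indifference curve has slope −49/484 at this bundle.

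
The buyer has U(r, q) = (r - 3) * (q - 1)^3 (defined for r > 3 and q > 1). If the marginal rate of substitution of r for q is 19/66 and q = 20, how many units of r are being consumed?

r = 25

MU_r = (q−1)^3, MU_q = 3·(r−3)·(q−1)^2.
MRS = (1/3)·(q−1)/(r−3).
Substitute q = 20: MRS = (19/3)/(r − 3). Setting this equal to 19/66 gives r − 3 = (19/3)/(19/66) = 22, so r = 25.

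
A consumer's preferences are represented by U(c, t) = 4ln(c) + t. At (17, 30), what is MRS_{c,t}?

MU_c = 4/c, MU_t = 1.
MRS = 4/c ÷ 1.
At (17, 30): MRS = 4/17.
So at (17, 30) the consumer would give up 4/17 units of t for one more unit of c.

MRS = 4/17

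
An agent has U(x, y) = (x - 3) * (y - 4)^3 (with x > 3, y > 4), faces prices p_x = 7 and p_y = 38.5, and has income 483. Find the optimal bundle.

x* = 14, y* = 10

MU_x = (y−4)^3, MU_y = 3·(x−3)·(y−4)^2.
MRS = (1/3)·(y−4)/(x−3).
Tangency: set MRS = p_x/p_y = 7/38.5 = 2/11.
So (1/3)·(y − 4)/(x − 3) = 2/11, i.e. (y − 4) = (6/11)·(x − 3).
Rewrite the budget in excess-of-subsistence terms: 7·(x − 3) + 38.5·(y − 4) = 483 − 7·3 − 38.5·4 = 308.
Substituting, 28·(x − 3) = 308, so x − 3 = 11 and x* = 14.
Then y − 4 = (6/11)·11 = 6, so y* = 10.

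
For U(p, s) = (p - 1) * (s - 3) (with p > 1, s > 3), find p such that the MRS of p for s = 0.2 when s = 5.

MU_p = (s−3), MU_s = (p−1).
MRS = (s−3)/(p−1).
Substitute s = 5: MRS = 2/(p − 1). Setting this equal to 0.2 gives p − 1 = 2/0.2 = 10, so p = 11.

p = 11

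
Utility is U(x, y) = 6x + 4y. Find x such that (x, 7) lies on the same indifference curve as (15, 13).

U(15, 13) = 142.
Set U(x, 7) = 142 and solve.
6x + 4·7 = 142 ⇒ 6x = 114 ⇒ x = 19.
Check: U(19, 7) = 142.

x = 19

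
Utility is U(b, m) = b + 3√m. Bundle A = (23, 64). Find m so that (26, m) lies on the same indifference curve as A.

m = 49

U(23, 64) = 47.
Set U(26, m) = 47 and solve.
With b = 26: 3√m = 47 − 26 = 21, so √m = 7 and m = 49.
Check: U(26, 49) = 47.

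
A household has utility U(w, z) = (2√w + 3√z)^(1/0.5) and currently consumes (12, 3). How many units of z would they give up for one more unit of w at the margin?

For CES with ρ = 0.5, MRS = (2/3)·√(z/w).
At (12, 3): MRS = 1/3.
That is, one extra unit of w is worth 1/3 units of z at the margin.

MRS = 1/3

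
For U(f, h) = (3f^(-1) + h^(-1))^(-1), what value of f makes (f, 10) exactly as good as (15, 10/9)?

f = 3

U depends on (f, h) only through S = 3f^(-1) + h^(-1), so equal utility means equal S. At (15, 10/9): S = 1.1.
With h = 10: 10^(-1) = 0.1, so 3f^(-1) = 1.1 − 0.1 = 1, i.e. f^(-1) = 1/3.
Hence f = 1/(1/3) = 3.
Check: U(3, 10) = 0.9091.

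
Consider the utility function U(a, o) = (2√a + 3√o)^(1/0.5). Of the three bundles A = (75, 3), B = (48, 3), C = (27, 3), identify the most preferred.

Evaluate utility at each bundle:
U(A) = 507.000.
U(B) = 363.000.
U(C) = 243.000.
Highest utility is A, so A ≻ B ≻ C.

Bundle A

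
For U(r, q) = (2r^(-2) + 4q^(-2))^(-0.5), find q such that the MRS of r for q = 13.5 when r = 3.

For CES with ρ = -2, MRS = (2/4)·(q/r)^3.
Setting (2/4)·(q/3)^3 = 13.5 gives (q/3)^3 = 27, so q/3 = 3 and q = 9.

q = 9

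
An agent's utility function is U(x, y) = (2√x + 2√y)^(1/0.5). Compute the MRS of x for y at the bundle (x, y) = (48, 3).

For CES with ρ = 0.5, MRS = √(y/x).
At (48, 3): MRS = 0.25.
So at (48, 3) the consumer would give up 0.25 units of y for one more unit of x.

MRS = 0.25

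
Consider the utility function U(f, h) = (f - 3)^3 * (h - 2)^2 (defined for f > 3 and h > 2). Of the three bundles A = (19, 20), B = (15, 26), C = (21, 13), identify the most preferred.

Bundle A

Evaluate utility at each bundle:
U(A) = 1327104.
U(B) = 995328.
U(C) = 705672.
Highest utility is A, so A ≻ B ≻ C.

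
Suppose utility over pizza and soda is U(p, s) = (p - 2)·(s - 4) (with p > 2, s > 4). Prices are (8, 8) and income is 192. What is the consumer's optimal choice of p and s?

p* = 11, s* = 13

MU_p = (s−4), MU_s = (p−2).
MRS = (s−4)/(p−2).
Tangency: set MRS = p_p/p_s = 8/8 = 1.
So (s − 4)/(p − 2) = 1, i.e. (s − 4) = (p − 2).
Rewrite the budget in excess-of-subsistence terms: 8·(p − 2) + 8·(s − 4) = 192 − 8·2 − 8·4 = 144.
Substituting, 16·(p − 2) = 144, so p − 2 = 9 and p* = 11.
Then s − 4 = 9, so s* = 13.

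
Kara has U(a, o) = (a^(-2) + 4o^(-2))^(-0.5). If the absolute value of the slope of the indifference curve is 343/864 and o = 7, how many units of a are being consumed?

a = 6

For CES with ρ = -2, MRS = (1/4)·(o/a)^3.
Setting (1/4)·(7/a)^3 = 343/864 gives (7/a)^3 = 343/216, so 7/a = 7/6 and a = 6.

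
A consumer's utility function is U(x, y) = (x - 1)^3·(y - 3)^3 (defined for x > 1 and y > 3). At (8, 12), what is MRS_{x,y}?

MRS = 9/7

MU_x = 3·(x−1)^2·(y−3)^3, MU_y = 3·(x−1)^3·(y−3)^2.
MRS = (y−3)/(x−1).
At (8, 12): MRS = 9/7.
The indifference curve has slope −9/7 at this bundle.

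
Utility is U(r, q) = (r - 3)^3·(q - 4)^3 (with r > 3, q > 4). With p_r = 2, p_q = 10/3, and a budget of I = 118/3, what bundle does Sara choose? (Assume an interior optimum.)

MU_r = 3·(r−3)^2·(q−4)^3, MU_q = 3·(r−3)^3·(q−4)^2.
MRS = (q−4)/(r−3).
Tangency: set MRS = p_r/p_q = 2/(10/3) = 0.6.
So (q − 4)/(r − 3) = 0.6, i.e. (q − 4) = 0.6·(r − 3).
Rewrite the budget in excess-of-subsistence terms: 2·(r − 3) + (10/3)·(q − 4) = 118/3 − 2·3 − (10/3)·4 = 20.
Substituting, 4·(r − 3) = 20, so r − 3 = 5 and r* = 8.
Then q − 4 = 0.6·5 = 3, so q* = 7.

r* = 8, q* = 7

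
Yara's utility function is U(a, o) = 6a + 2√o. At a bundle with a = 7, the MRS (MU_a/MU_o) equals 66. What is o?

MU_a = 6, MU_o = 2/(2√o).
MRS = 6 ÷ (2/(2√o)).
MRS depends only on o: 6·√o = 66 ⇒ √o = 66/6 = 11 ⇒ o = 121.

o = 121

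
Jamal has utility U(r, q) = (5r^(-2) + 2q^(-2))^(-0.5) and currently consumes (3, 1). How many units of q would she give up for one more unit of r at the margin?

MRS = 5/54

For CES with ρ = -2, MRS = (5/2)·(q/r)^3.
At (3, 1): MRS = 5/54.
The indifference curve has slope −5/54 at this bundle.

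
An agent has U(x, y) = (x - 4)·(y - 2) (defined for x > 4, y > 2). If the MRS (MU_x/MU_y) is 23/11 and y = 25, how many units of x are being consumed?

MU_x = (y−2), MU_y = (x−4).
MRS = (y−2)/(x−4).
Substitute y = 25: MRS = 23/(x − 4). Setting this equal to 23/11 gives x − 4 = 23/(23/11) = 11, so x = 15.

x = 15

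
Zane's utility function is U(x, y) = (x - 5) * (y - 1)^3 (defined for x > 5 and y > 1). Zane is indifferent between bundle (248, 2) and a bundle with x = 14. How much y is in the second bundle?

U(248, 2) = 243.
Set U(14, y) = 243 and solve.
With x = 14: (14 − 5) = 9, so (y − 1)^3 = 243/9 = 27.
Taking the cube root (with y > 1): y − 1 = 3, so y = 4.
Check: U(14, 4) = 243.

y = 4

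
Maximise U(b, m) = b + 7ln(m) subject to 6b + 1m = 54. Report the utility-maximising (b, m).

b* = 2, m* = 42

MU_b = 1, MU_m = 7/m.
MRS = 1 ÷ (7/m).
Tangency: set MRS = p_b/p_m = 6/1 = 6.
MRS depends only on m: (1/7)·m = 6 ⇒ m* = 6/(1/7) = 42.
From the budget, 6·b = 54 − 1·42 = 12, so b* = 2.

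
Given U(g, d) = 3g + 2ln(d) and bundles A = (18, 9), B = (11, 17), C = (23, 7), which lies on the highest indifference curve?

Bundle C

Evaluate utility at each bundle:
U(A) = 58.394.
U(B) = 38.666.
U(C) = 72.892.
Highest utility is C, so C ≻ A ≻ B.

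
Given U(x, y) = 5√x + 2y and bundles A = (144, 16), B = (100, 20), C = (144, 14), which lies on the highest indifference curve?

Evaluate utility at each bundle:
U(A) = 92.000.
U(B) = 90.000.
U(C) = 88.000.
Highest utility is A, so A ≻ B ≻ C.

Bundle A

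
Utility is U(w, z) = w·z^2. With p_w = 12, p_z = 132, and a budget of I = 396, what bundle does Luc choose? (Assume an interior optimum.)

MU_w = z^2 and MU_z = 2·w·z.
MRS = MU_w/MU_z = (1/2)·z/w.
Tangency: set MRS = p_w/p_z = 12/132 = 1/11.
So (1/2)·z/w = 1/11, i.e. z = (2/11)·w.
Substitute into the budget 12·w + 132·z = 396: 36·w = 396, so w* = 11.
Then z* = (2/11)·11 = 2.

w* = 11, z* = 2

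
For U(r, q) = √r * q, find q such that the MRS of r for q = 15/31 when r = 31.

MU_r = 0.5·r^(-0.5)·q and MU_q = √r.
MRS = MU_r/MU_q = (0.5)·q/r.
Substitute r = 31: MRS = q/62. Setting q/62 = 15/31 gives q = (15/31)·62 = 30.

q = 30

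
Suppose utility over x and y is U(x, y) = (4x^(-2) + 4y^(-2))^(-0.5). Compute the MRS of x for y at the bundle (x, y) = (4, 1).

For CES with ρ = -2, MRS = (y/x)^3.
At (4, 1): MRS = 1/64.
That is, one extra unit of x is worth 1/64 units of y at the margin.

MRS = 1/64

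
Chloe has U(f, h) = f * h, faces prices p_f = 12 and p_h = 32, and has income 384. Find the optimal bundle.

MU_f = h and MU_h = f.
MRS = MU_f/MU_h = h/f.
Tangency: set MRS = p_f/p_h = 12/32 = 0.375.
So h/f = 0.375, i.e. h = 0.375·f.
Substitute into the budget 12·f + 32·h = 384: 24·f = 384, so f* = 16.
Then h* = 0.375·16 = 6.

f* = 16, h* = 6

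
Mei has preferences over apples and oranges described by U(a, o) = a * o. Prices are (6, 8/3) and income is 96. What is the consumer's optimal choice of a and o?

a* = 8, o* = 18

MU_a = o and MU_o = a.
MRS = MU_a/MU_o = o/a.
Tangency: set MRS = p_a/p_o = 6/(8/3) = 2.25.
So o/a = 2.25, i.e. o = 2.25·a.
Substitute into the budget 6·a + (8/3)·o = 96: 12·a = 96, so a* = 8.
Then o* = 2.25·8 = 18.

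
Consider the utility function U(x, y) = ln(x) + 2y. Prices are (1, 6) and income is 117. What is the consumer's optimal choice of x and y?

x* = 3, y* = 19

MU_x = 1/x, MU_y = 2.
MRS = 1/x ÷ 2.
Tangency: set MRS = p_x/p_y = 1/6.
MRS depends only on x: 0.5/x = 1/6 ⇒ x* = 0.5/(1/6) = 3.
From the budget, 6·y = 117 − 1·3 = 114, so y* = 19.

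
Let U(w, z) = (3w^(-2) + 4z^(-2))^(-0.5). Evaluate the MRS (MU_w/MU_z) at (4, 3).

MRS = 81/256

For CES with ρ = -2, MRS = (3/4)·(z/w)^3.
At (4, 3): MRS = 81/256.
The indifference curve has slope −81/256 at this bundle.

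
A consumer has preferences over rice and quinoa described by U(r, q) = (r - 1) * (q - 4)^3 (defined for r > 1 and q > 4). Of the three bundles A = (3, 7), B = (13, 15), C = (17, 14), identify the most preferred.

Evaluate utility at each bundle:
U(A) = 54.
U(B) = 15972.
U(C) = 16000.
Highest utility is C, so C ≻ B ≻ A.

Bundle C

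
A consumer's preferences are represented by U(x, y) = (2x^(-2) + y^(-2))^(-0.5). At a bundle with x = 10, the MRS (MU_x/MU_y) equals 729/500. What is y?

y = 9

For CES with ρ = -2, MRS = (2/1)·(y/x)^3.
Setting (2/1)·(y/10)^3 = 729/500 gives (y/10)^3 = 729/1000, so y/10 = 0.9 and y = 9.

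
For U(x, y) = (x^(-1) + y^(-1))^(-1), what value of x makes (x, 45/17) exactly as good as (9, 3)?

U depends on (x, y) only through S = x^(-1) + y^(-1), so equal utility means equal S. At (9, 3): S = 4/9.
With y = 45/17: (45/17)^(-1) = 17/45, so x^(-1) = 4/9 − 17/45 = 1/15.
Hence x = 1/(1/15) = 15.
Check: U(15, 45/17) = 2.25.

x = 15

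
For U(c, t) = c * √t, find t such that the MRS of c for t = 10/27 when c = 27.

t = 5

MU_c = √t and MU_t = 0.5·c·t^(-0.5).
MRS = MU_c/MU_t = (2)·t/c.
Substitute c = 27: MRS = t/13.5. Setting t/13.5 = 10/27 gives t = (10/27)·13.5 = 5.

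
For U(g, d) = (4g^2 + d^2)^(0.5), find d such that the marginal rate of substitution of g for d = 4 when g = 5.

For CES with ρ = 2, MRS = (4/1)·(d/g)^(-1).
Setting (4/1)·(d/5)^(-1) = 4 gives (d/5)^(-1) = 1, so d/5 = 1 and d = 5.

d = 5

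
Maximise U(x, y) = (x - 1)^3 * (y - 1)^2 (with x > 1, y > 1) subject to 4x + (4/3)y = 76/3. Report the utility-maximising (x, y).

MU_x = 3·(x−1)^2·(y−1)^2, MU_y = 2·(x−1)^3·(y−1).
MRS = (3/2)·(y−1)/(x−1).
Tangency: set MRS = p_x/p_y = 4/(4/3) = 3.
So (3/2)·(y − 1)/(x − 1) = 3, i.e. (y − 1) = 2·(x − 1).
Rewrite the budget in excess-of-subsistence terms: 4·(x − 1) + (4/3)·(y − 1) = 76/3 − 4·1 − (4/3)·1 = 20.
Substituting, (20/3)·(x − 1) = 20, so x − 1 = 3 and x* = 4.
Then y − 1 = 2·3 = 6, so y* = 7.

x* = 4, y* = 7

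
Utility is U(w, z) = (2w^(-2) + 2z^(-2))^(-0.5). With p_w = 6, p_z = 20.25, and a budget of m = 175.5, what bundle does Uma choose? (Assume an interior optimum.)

w* = 9, z* = 6

For CES with ρ = -2, MRS = (z/w)^3.
Tangency: set MRS = p_w/p_z = 6/20.25 = 8/27.
So (z/w)^3 = 8/27; taking the cube root, z/w = 2/3, i.e. z = (2/3)·w.
Substitute into the budget 6·w + 20.25·z = 175.5: 19.5·w = 175.5, so w* = 9 and z* = (2/3)·9 = 6.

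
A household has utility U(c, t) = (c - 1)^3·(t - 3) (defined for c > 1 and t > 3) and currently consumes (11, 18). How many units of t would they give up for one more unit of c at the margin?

MRS = 4.5

MU_c = 3·(c−1)^2·(t−3), MU_t = (c−1)^3.
MRS = (3/1)·(t−3)/(c−1).
At (11, 18): MRS = 4.5.
The indifference curve has slope −4.5 at this bundle.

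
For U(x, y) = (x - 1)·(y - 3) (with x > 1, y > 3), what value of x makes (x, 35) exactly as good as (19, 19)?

x = 10

U(19, 19) = 288.
Set U(x, 35) = 288 and solve.
With y = 35: (35 − 3) = 32, so (x − 1) = 288/32 = 9.
So x = 1 + 9 = 10.
Check: U(10, 35) = 288.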